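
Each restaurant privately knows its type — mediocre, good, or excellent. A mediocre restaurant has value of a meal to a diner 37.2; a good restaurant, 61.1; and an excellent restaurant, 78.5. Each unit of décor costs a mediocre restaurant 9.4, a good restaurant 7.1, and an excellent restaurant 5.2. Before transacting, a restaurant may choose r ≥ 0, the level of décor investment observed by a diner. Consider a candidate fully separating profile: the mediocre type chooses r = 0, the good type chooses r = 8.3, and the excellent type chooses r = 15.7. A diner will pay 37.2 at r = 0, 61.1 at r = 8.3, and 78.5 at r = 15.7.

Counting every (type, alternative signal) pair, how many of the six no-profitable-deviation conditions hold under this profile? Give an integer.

Good (own payoff 61.1 − 7.1×8.3 = 2.17): to r=0 gives 37.2 → profitable ✗; to r=15.7 gives 78.5 − 7.1×15.7 = -32.97 → no gain ✓.
Mediocre (own payoff 37.2): to r=8.3 gives 61.1 − 9.4×8.3 = -16.92 → no gain ✓; to r=15.7 gives 78.5 − 9.4×15.7 = -69.08 → no gain ✓.
Excellent (own payoff 78.5 − 5.2×15.7 = -3.14): to r=0 gives 37.2 → profitable ✗; to r=8.3 gives 61.1 − 5.2×8.3 = 17.94 → profitable ✗.
3 of the 6 constraints hold; not an equilibrium.

3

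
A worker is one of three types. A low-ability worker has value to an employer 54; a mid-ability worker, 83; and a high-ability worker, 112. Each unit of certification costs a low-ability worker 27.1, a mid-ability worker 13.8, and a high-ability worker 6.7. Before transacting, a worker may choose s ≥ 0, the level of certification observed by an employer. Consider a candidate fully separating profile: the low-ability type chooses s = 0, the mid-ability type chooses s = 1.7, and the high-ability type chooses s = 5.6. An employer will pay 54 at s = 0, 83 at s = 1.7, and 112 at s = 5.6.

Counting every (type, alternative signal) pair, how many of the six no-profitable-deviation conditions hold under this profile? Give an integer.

6

Mid-ability (own payoff 83 − 13.8×1.7 = 59.54): to s=0 gives 54 → no gain ✓; to s=5.6 gives 112 − 13.8×5.6 = 34.72 → no gain ✓.
Low-ability (own payoff 54): to s=1.7 gives 83 − 27.1×1.7 = 36.93 → no gain ✓; to s=5.6 gives 112 − 27.1×5.6 = -39.76 → no gain ✓.
High-ability (own payoff 112 − 6.7×5.6 = 74.48): to s=0 gives 54 → no gain ✓; to s=1.7 gives 83 − 6.7×1.7 = 71.61 → no gain ✓.
6 of the 6 constraints hold; this profile is a separating equilibrium.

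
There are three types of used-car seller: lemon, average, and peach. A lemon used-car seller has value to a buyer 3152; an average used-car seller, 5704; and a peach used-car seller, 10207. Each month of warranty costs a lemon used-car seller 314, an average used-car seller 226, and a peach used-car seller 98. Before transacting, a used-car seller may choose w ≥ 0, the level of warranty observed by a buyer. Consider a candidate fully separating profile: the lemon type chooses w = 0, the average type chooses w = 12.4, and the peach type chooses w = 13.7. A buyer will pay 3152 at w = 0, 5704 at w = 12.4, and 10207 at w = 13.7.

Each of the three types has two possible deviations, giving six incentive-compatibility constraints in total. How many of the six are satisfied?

3

Lemon (own payoff 3152): to w=12.4 gives 5704 − 314×12.4 = 1810.4 → no gain ✓; to w=13.7 gives 10207 − 314×13.7 = 5905.2 → profitable ✗.
Average (own payoff 5704 − 226×12.4 = 2901.6): to w=0 gives 3152 → profitable ✗; to w=13.7 gives 10207 − 226×13.7 = 7110.8 → profitable ✗.
Peach (own payoff 10207 − 98×13.7 = 8864.4): to w=0 gives 3152 → no gain ✓; to w=12.4 gives 5704 − 98×12.4 = 4488.8 → no gain ✓.
3 of the 6 constraints hold; not an equilibrium.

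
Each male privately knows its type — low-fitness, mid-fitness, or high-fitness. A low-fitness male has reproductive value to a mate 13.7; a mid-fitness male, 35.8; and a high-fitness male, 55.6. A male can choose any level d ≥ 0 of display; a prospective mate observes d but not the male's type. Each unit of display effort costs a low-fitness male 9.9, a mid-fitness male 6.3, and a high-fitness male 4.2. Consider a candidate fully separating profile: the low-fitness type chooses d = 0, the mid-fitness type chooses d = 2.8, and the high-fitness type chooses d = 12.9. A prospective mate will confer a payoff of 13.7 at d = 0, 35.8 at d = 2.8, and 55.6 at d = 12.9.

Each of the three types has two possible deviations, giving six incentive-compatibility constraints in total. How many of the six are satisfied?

4

Low-fitness (own payoff 13.7): to d=2.8 gives 35.8 − 9.9×2.8 = 8.08 → no gain ✓; to d=12.9 gives 55.6 − 9.9×12.9 = -72.11 → no gain ✓.
High-fitness (own payoff 55.6 − 4.2×12.9 = 1.42): to d=0 gives 13.7 → profitable ✗; to d=2.8 gives 35.8 − 4.2×2.8 = 24.04 → profitable ✗.
Mid-fitness (own payoff 35.8 − 6.3×2.8 = 18.16): to d=0 gives 13.7 → no gain ✓; to d=12.9 gives 55.6 − 6.3×12.9 = -25.67 → no gain ✓.
4 of the 6 constraints hold; not an equilibrium.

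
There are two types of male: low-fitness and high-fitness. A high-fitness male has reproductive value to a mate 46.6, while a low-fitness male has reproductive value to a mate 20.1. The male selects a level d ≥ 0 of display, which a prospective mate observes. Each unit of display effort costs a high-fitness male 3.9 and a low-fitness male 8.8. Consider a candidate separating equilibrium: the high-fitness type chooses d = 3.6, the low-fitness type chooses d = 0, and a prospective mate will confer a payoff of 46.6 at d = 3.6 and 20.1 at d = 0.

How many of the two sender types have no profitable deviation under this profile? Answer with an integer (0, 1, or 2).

Low-fitness type: stay at 0 → 20.1; mimic → 46.6 − 8.8 × 3.6 = 14.92. IC holds (20.1 ≥ 14.92).
High-fitness type: signal → 46.6 − 3.9 × 3.6 = 32.56; deviate to 0 → 20.1. IC holds (32.56 ≥ 20.1).
2 of 2 constraints hold, so this is a separating equilibrium.

2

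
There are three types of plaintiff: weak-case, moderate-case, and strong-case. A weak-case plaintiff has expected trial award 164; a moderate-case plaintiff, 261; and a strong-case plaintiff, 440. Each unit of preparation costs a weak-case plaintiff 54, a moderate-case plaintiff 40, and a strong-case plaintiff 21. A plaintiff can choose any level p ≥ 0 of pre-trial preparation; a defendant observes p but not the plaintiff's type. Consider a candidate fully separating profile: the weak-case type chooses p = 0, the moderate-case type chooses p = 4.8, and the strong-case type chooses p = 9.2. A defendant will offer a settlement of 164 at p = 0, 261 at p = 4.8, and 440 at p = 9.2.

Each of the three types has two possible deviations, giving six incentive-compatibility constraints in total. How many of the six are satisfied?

4

Moderate-case (own payoff 261 − 40×4.8 = 69): to p=0 gives 164 → profitable ✗; to p=9.2 gives 440 − 40×9.2 = 72 → profitable ✗.
Strong-case (own payoff 440 − 21×9.2 = 246.8): to p=0 gives 164 → no gain ✓; to p=4.8 gives 261 − 21×4.8 = 160.2 → no gain ✓.
Weak-case (own payoff 164): to p=4.8 gives 261 − 54×4.8 = 1.8 → no gain ✓; to p=9.2 gives 440 − 54×9.2 = -56.8 → no gain ✓.
4 of the 6 constraints hold; not an equilibrium.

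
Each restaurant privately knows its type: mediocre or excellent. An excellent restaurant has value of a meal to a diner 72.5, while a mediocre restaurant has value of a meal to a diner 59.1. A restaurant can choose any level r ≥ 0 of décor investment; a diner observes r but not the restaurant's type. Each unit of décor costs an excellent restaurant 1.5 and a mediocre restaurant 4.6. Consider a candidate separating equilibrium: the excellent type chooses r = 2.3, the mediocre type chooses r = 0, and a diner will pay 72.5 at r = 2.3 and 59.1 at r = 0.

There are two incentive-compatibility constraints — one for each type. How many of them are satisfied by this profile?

1

Mediocre type: stay at 0 → 59.1; mimic → 72.5 − 4.6 × 2.3 = 61.92. IC fails (59.1 < 61.92).
Excellent type: signal → 72.5 − 1.5 × 2.3 = 69.05; deviate to 0 → 59.1. IC holds (69.05 ≥ 59.1).
1 of 2 constraints hold, so this profile is not an equilibrium.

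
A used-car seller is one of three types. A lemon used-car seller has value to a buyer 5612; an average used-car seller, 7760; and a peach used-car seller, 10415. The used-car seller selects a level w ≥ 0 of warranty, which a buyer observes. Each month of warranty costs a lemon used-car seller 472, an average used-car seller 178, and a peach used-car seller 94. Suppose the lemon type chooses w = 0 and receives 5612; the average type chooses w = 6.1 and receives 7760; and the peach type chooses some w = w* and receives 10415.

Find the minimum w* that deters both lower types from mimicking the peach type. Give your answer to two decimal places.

21.02

Lemon type (on-path payoff 5612) won't mimic when 5612 ≥ 10415 − 472·w*, i.e. w* ≥ 10.18.
Average type (on-path payoff 7760 − 178×6.1 = 6674.2) won't mimic when 6674.2 ≥ 10415 − 178·w*, i.e. w* ≥ 21.02.
Both must hold, so w* = max(10.18, 21.02) = 21.02. The average type's constraint binds.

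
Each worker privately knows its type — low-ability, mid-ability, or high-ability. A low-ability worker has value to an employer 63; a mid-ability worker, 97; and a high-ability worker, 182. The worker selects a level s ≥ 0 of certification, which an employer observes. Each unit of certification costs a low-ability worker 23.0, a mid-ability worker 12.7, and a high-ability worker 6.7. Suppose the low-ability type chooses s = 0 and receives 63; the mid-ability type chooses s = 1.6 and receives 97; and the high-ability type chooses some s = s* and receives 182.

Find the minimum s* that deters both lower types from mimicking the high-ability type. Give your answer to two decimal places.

Mid-ability type (on-path payoff 97 − 12.7×1.6 = 76.68) won't mimic when 76.68 ≥ 182 − 12.7·s*, i.e. s* ≥ 8.29.
Low-ability type (on-path payoff 63) won't mimic when 63 ≥ 182 − 23.0·s*, i.e. s* ≥ 5.17.
Both must hold, so s* = max(5.17, 8.29) = 8.29. The mid-ability type's constraint binds.

8.29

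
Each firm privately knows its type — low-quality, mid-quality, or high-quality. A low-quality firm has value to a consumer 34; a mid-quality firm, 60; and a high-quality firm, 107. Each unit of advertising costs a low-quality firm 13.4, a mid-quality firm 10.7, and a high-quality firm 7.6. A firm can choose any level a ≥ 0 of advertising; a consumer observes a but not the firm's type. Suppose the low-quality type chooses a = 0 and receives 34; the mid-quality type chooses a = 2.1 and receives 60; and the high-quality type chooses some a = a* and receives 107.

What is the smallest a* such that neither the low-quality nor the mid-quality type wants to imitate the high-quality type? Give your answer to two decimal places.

Low-quality type (on-path payoff 34) won't mimic when 34 ≥ 107 − 13.4·a*, i.e. a* ≥ 5.45.
Mid-quality type (on-path payoff 60 − 10.7×2.1 = 37.53) won't mimic when 37.53 ≥ 107 − 10.7·a*, i.e. a* ≥ 6.49.
Both must hold, so a* = max(5.45, 6.49) = 6.49. The mid-quality type's constraint binds.

6.49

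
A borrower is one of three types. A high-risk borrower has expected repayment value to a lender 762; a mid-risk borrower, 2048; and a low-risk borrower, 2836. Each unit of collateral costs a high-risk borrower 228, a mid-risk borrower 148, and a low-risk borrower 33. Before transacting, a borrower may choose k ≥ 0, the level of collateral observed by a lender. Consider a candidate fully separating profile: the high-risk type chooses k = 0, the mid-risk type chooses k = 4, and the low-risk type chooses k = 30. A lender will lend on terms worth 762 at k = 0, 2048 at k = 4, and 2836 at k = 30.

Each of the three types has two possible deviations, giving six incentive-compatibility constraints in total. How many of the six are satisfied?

Mid-risk (own payoff 2048 − 148×4 = 1456): to k=0 gives 762 → no gain ✓; to k=30 gives 2836 − 148×30 = -1604 → no gain ✓.
High-risk (own payoff 762): to k=4 gives 2048 − 228×4 = 1136 → profitable ✗; to k=30 gives 2836 − 228×30 = -4004 → no gain ✓.
Low-risk (own payoff 2836 − 33×30 = 1846): to k=0 gives 762 → no gain ✓; to k=4 gives 2048 − 33×4 = 1916 → profitable ✗.
4 of the 6 constraints hold; not an equilibrium.

4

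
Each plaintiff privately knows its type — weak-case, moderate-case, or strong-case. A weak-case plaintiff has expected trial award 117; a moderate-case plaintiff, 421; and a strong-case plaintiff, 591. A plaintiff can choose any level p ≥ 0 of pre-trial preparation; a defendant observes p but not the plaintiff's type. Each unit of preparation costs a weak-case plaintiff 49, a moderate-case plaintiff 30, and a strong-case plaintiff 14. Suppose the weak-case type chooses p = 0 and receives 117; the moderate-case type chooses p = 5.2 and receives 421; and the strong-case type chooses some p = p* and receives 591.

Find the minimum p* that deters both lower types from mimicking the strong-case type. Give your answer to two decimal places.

10.87

Weak-case type (on-path payoff 117) won't mimic when 117 ≥ 591 − 49·p*, i.e. p* ≥ 9.67.
Moderate-case type (on-path payoff 421 − 30×5.2 = 265) won't mimic when 265 ≥ 591 − 30·p*, i.e. p* ≥ 10.87.
Both must hold, so p* = max(9.67, 10.87) = 10.87. The moderate-case type's constraint binds.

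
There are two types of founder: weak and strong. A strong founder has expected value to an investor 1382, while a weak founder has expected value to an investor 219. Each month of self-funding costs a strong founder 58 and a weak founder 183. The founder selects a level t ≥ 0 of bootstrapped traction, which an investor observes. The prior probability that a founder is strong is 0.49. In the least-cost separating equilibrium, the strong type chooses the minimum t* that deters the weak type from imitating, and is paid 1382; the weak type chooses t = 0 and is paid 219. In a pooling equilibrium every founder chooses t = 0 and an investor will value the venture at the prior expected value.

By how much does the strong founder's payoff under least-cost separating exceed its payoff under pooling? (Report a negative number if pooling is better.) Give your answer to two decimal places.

224.53

Least-cost separating signal: t* solves 219 = 1382 − 183·t*, so t* = (1382 − 219)/183 ≈ 6.3552.
Strong type's separating payoff: 1382 − 58 × t* = 1382 − 58 × (1382 − 219)/183 = 1382 − 67454/183 ≈ 1013.3989.
Pooling payoff: 0.49 × 1382 + 0.51 × 219 = 788.87.
Difference: 1013.3989 − 788.87 = 224.5289, i.e. 224.53 to two decimal places.
The strong type prefers to separate.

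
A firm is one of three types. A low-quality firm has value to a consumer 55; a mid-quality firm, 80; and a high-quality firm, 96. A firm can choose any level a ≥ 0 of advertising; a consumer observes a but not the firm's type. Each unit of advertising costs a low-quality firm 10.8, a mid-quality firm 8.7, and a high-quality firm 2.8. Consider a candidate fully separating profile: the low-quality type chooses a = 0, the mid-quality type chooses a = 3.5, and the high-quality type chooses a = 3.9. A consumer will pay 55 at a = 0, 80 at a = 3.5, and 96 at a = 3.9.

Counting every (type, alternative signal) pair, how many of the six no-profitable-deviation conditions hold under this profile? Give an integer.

High-quality (own payoff 96 − 2.8×3.9 = 85.08): to a=0 gives 55 → no gain ✓; to a=3.5 gives 80 − 2.8×3.5 = 70.2 → no gain ✓.
Low-quality (own payoff 55): to a=3.5 gives 80 − 10.8×3.5 = 42.2 → no gain ✓; to a=3.9 gives 96 − 10.8×3.9 = 53.88 → no gain ✓.
Mid-quality (own payoff 80 − 8.7×3.5 = 49.55): to a=0 gives 55 → profitable ✗; to a=3.9 gives 96 − 8.7×3.9 = 62.07 → profitable ✗.
4 of the 6 constraints hold; not an equilibrium.

4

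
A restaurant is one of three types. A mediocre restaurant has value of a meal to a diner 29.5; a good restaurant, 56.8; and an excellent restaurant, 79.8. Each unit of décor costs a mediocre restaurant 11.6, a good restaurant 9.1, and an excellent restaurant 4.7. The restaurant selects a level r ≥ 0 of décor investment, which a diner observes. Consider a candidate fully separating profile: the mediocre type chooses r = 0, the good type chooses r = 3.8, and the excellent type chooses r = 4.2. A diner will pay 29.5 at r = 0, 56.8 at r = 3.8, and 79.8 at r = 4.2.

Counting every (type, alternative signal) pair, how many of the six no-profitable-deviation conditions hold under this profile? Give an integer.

3

Excellent (own payoff 79.8 − 4.7×4.2 = 60.06): to r=0 gives 29.5 → no gain ✓; to r=3.8 gives 56.8 − 4.7×3.8 = 38.94 → no gain ✓.
Good (own payoff 56.8 − 9.1×3.8 = 22.22): to r=0 gives 29.5 → profitable ✗; to r=4.2 gives 79.8 − 9.1×4.2 = 41.58 → profitable ✗.
Mediocre (own payoff 29.5): to r=3.8 gives 56.8 − 11.6×3.8 = 12.72 → no gain ✓; to r=4.2 gives 79.8 − 11.6×4.2 = 31.08 → profitable ✗.
3 of the 6 constraints hold; not an equilibrium.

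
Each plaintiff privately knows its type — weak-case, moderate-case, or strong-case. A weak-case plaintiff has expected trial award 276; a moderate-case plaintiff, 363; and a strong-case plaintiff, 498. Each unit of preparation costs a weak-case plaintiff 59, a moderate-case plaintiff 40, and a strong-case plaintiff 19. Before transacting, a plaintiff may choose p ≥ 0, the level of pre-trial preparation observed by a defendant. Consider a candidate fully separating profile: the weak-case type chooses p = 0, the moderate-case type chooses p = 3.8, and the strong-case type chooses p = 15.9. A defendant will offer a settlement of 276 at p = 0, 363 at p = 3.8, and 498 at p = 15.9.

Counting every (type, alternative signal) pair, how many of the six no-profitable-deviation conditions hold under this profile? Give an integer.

Weak-case (own payoff 276): to p=3.8 gives 363 − 59×3.8 = 138.8 → no gain ✓; to p=15.9 gives 498 − 59×15.9 = -440.1 → no gain ✓.
Moderate-case (own payoff 363 − 40×3.8 = 211): to p=0 gives 276 → profitable ✗; to p=15.9 gives 498 − 40×15.9 = -138 → no gain ✓.
Strong-case (own payoff 498 − 19×15.9 = 195.9): to p=0 gives 276 → profitable ✗; to p=3.8 gives 363 − 19×3.8 = 290.8 → profitable ✗.
3 of the 6 constraints hold; not an equilibrium.

3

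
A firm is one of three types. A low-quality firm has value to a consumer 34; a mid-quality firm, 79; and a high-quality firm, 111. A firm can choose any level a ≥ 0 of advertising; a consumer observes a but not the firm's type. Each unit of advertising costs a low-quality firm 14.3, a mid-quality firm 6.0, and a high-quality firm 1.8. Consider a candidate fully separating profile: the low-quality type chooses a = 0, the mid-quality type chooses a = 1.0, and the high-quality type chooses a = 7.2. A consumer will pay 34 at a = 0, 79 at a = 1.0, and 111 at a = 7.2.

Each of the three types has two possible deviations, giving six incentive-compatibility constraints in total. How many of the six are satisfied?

Low-quality (own payoff 34): to a=1.0 gives 79 − 14.3×1.0 = 64.7 → profitable ✗; to a=7.2 gives 111 − 14.3×7.2 = 8.04 → no gain ✓.
Mid-quality (own payoff 79 − 6.0×1.0 = 73): to a=0 gives 34 → no gain ✓; to a=7.2 gives 111 − 6.0×7.2 = 67.8 → no gain ✓.
High-quality (own payoff 111 − 1.8×7.2 = 98.04): to a=0 gives 34 → no gain ✓; to a=1.0 gives 79 − 1.8×1.0 = 77.2 → no gain ✓.
5 of the 6 constraints hold; not an equilibrium.

5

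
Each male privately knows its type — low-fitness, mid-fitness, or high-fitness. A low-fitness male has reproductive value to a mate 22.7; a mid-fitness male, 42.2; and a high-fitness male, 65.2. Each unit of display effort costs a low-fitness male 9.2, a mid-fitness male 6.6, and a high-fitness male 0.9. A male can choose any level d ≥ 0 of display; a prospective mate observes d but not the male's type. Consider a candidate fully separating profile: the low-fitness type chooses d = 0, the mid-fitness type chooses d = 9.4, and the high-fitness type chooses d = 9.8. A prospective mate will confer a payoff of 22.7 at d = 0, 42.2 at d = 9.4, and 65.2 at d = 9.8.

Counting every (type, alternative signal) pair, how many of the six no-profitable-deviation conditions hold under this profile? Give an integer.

4

Mid-fitness (own payoff 42.2 − 6.6×9.4 = -19.84): to d=0 gives 22.7 → profitable ✗; to d=9.8 gives 65.2 − 6.6×9.8 = 0.52 → profitable ✗.
Low-fitness (own payoff 22.7): to d=9.4 gives 42.2 − 9.2×9.4 = -44.28 → no gain ✓; to d=9.8 gives 65.2 − 9.2×9.8 = -24.96 → no gain ✓.
High-fitness (own payoff 65.2 − 0.9×9.8 = 56.38): to d=0 gives 22.7 → no gain ✓; to d=9.4 gives 42.2 − 0.9×9.4 = 33.74 → no gain ✓.
4 of the 6 constraints hold; not an equilibrium.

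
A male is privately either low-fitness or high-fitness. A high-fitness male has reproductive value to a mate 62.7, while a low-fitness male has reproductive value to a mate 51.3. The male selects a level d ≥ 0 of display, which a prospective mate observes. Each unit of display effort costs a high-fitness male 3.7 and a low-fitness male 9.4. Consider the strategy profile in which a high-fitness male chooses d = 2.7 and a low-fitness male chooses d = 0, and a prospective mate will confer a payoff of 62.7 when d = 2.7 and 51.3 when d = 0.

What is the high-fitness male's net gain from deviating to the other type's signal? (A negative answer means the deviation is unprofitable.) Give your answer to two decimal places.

-1.41

Playing d = 2.7 the high-fitness male receives 62.7 − 3.7 × 2.7 = 52.71.
Deviating to d = 0 yields 51.3 instead.
Gain from deviating: 51.3 − 52.71 = -1.41.
The gain is negative, so the high-fitness type's incentive-compatibility constraint is satisfied.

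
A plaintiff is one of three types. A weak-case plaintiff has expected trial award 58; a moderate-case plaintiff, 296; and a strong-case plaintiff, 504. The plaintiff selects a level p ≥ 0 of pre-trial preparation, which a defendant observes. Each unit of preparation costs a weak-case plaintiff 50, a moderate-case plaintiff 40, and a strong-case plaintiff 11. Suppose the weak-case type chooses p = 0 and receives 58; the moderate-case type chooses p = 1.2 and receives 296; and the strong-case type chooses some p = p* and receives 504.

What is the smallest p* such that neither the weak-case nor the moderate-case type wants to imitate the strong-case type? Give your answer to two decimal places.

8.92

Moderate-case type (on-path payoff 296 − 40×1.2 = 248) won't mimic when 248 ≥ 504 − 40·p*, i.e. p* ≥ 6.40.
Weak-case type (on-path payoff 58) won't mimic when 58 ≥ 504 − 50·p*, i.e. p* ≥ 8.92.
Both must hold, so p* = max(8.92, 6.40) = 8.92. The weak-case type's constraint binds.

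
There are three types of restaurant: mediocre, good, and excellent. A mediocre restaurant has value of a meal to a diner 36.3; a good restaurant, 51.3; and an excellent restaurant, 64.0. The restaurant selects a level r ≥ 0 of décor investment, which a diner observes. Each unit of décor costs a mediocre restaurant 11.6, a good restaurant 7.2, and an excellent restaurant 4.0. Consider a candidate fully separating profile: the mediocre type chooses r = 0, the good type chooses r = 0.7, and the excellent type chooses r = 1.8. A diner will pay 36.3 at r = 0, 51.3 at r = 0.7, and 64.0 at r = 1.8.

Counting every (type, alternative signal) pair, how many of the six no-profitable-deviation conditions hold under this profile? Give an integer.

3

Excellent (own payoff 64.0 − 4.0×1.8 = 56.8): to r=0 gives 36.3 → no gain ✓; to r=0.7 gives 51.3 − 4.0×0.7 = 48.5 → no gain ✓.
Good (own payoff 51.3 − 7.2×0.7 = 46.26): to r=0 gives 36.3 → no gain ✓; to r=1.8 gives 64.0 − 7.2×1.8 = 51.04 → profitable ✗.
Mediocre (own payoff 36.3): to r=0.7 gives 51.3 − 11.6×0.7 = 43.18 → profitable ✗; to r=1.8 gives 64.0 − 11.6×1.8 = 43.12 → profitable ✗.
3 of the 6 constraints hold; not an equilibrium.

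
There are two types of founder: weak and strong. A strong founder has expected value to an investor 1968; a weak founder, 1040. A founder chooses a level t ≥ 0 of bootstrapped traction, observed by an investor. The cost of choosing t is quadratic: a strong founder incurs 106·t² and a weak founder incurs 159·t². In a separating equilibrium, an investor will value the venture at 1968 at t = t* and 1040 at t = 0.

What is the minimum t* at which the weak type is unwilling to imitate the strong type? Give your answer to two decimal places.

2.42

The weak type at t = 0 receives 1040; imitating at t* yields 1968 − 159·t*².
Indifference: 1040 = 1968 − 159·t*², so t*² = (1968 − 1040) / 159 ≈ 5.8365.
t* = √5.8365 ≈ 2.42.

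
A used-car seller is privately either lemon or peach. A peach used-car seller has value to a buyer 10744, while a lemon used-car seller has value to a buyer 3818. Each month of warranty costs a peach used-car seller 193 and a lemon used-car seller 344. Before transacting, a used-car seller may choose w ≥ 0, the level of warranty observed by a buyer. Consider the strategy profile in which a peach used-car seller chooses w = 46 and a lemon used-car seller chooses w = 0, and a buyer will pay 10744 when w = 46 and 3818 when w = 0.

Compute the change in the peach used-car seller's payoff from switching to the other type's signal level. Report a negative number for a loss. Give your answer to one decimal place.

Playing w = 46 the peach used-car seller receives 10744 − 193 × 46 = 1866.
Deviating to w = 0 yields 3818 instead.
Gain from deviating: 3818 − 1866 = 1952.0.
The gain is positive, so the peach type's incentive-compatibility constraint is violated — this profile is not a separating equilibrium.

1952.0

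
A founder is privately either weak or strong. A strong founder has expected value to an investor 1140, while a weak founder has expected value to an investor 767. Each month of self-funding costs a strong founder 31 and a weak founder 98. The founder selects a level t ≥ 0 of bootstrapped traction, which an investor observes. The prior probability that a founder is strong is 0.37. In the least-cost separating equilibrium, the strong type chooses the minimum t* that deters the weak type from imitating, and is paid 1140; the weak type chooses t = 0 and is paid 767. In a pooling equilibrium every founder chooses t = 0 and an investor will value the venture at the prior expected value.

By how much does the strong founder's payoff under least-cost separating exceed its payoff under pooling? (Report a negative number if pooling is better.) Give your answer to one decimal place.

117.0

Least-cost separating signal: t* solves 767 = 1140 − 98·t*, so t* = (1140 − 767)/98 ≈ 3.8061.
Strong type's separating payoff: 1140 − 31 × t* = 1140 − 31 × (1140 − 767)/98 = 1140 − 11563/98 ≈ 1022.010.
Pooling payoff: 0.37 × 1140 + 0.63 × 767 = 905.01.
Difference: 1022.010 − 905.01 = 117.0.
The strong type prefers to separate.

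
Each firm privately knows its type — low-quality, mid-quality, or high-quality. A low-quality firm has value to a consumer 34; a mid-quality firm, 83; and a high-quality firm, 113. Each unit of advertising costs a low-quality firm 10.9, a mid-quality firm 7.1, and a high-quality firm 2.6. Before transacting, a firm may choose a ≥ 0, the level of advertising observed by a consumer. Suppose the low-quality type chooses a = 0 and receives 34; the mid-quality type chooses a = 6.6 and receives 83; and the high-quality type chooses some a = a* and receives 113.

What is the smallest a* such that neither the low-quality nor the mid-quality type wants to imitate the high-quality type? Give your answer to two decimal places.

Mid-quality type (on-path payoff 83 − 7.1×6.6 = 36.14) won't mimic when 36.14 ≥ 113 − 7.1·a*, i.e. a* ≥ 10.83.
Low-quality type (on-path payoff 34) won't mimic when 34 ≥ 113 − 10.9·a*, i.e. a* ≥ 7.25.
Both must hold, so a* = max(7.25, 10.83) = 10.83. The mid-quality type's constraint binds.

10.83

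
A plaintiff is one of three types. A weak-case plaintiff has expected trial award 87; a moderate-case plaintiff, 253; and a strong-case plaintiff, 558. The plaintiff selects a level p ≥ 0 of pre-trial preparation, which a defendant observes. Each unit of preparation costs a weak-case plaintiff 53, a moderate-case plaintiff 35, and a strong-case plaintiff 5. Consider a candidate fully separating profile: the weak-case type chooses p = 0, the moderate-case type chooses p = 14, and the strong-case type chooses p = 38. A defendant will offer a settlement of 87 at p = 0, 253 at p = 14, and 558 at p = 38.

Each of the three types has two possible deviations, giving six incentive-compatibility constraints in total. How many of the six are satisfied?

5

Weak-case (own payoff 87): to p=14 gives 253 − 53×14 = -489 → no gain ✓; to p=38 gives 558 − 53×38 = -1456 → no gain ✓.
Strong-case (own payoff 558 − 5×38 = 368): to p=0 gives 87 → no gain ✓; to p=14 gives 253 − 5×14 = 183 → no gain ✓.
Moderate-case (own payoff 253 − 35×14 = -237): to p=0 gives 87 → profitable ✗; to p=38 gives 558 − 35×38 = -772 → no gain ✓.
5 of the 6 constraints hold; not an equilibrium.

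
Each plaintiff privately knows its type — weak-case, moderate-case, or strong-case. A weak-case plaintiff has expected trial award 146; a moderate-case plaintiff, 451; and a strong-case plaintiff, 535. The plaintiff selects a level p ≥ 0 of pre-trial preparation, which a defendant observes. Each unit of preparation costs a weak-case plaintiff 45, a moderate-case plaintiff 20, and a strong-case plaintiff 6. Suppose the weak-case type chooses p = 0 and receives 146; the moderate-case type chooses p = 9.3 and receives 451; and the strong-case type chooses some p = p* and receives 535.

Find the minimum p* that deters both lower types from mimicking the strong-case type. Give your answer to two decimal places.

13.50

Weak-case type (on-path payoff 146) won't mimic when 146 ≥ 535 − 45·p*, i.e. p* ≥ 8.64.
Moderate-case type (on-path payoff 451 − 20×9.3 = 265) won't mimic when 265 ≥ 535 − 20·p*, i.e. p* ≥ 13.50.
Both must hold, so p* = max(8.64, 13.50) = 13.50. The moderate-case type's constraint binds.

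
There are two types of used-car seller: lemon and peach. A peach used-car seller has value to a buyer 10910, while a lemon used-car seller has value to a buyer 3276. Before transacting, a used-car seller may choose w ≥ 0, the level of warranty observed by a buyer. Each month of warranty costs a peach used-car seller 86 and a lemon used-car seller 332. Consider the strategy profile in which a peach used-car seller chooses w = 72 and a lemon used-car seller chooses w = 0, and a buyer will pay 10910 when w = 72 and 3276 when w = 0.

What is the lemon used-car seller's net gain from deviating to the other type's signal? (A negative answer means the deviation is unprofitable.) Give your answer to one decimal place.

Playing w = 0 the lemon used-car seller receives 3276.
Deviating to w = 72 brings payment 10910 at cost 332 × 72 = 23904, netting -12994.
Gain from deviating: -12994 − 3276 = -16270.0.
The gain is negative, so the lemon type's incentive-compatibility constraint is satisfied.

-16270.0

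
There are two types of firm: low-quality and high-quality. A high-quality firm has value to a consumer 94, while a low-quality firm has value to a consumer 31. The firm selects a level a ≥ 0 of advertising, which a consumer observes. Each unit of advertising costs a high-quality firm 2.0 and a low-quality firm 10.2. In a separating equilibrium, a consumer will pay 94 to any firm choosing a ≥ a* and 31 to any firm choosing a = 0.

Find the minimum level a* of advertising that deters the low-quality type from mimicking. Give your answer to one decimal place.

A low-quality firm choosing a = 0 receives 31.
Imitating at a* instead would pay 94 at cost 10.2·a*, netting 94 − 10.2·a*.
Indifference: 31 = 94 − 10.2·a*, so a* = (94 − 31) / 10.2 ≈ 6.2.
This is the low-quality type's binding incentive-compatibility constraint; any a ≥ 6.2 sustains separation on that side.

6.2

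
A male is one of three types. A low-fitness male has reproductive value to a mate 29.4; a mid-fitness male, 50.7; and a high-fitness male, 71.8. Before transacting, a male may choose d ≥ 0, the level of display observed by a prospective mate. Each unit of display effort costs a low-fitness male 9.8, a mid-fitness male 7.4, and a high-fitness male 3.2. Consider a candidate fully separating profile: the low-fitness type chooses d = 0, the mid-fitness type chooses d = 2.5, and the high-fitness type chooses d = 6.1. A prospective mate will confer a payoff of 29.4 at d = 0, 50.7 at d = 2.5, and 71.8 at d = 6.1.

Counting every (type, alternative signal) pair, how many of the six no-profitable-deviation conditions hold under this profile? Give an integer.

Low-fitness (own payoff 29.4): to d=2.5 gives 50.7 − 9.8×2.5 = 26.2 → no gain ✓; to d=6.1 gives 71.8 − 9.8×6.1 = 12.02 → no gain ✓.
Mid-fitness (own payoff 50.7 − 7.4×2.5 = 32.2): to d=0 gives 29.4 → no gain ✓; to d=6.1 gives 71.8 − 7.4×6.1 = 26.66 → no gain ✓.
High-fitness (own payoff 71.8 − 3.2×6.1 = 52.28): to d=0 gives 29.4 → no gain ✓; to d=2.5 gives 50.7 − 3.2×2.5 = 42.7 → no gain ✓.
6 of the 6 constraints hold; this profile is a separating equilibrium.

6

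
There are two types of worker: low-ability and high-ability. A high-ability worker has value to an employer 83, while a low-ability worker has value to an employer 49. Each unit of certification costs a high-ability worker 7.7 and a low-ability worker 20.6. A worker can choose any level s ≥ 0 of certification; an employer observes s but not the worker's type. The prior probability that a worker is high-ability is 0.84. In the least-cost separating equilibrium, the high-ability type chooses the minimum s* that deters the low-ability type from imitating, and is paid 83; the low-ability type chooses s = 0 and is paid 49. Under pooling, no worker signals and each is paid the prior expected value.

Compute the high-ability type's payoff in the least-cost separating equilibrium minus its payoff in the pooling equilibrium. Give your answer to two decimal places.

Least-cost separating signal: s* solves 49 = 83 − 20.6·s*, so s* = (83 − 49)/20.6 ≈ 1.6505.
High-ability type's separating payoff: 83 − 7.7 × s* = 83 − 7.7 × (83 − 49)/20.6 = 83 − 261.8/20.6 ≈ 70.2913.
Pooling payoff: 0.84 × 83 + 0.16 × 49 = 77.56.
Difference: 70.2913 − 77.56 = -7.2687, i.e. -7.27 to two decimal places.
The high-ability type would prefer the pooling outcome.

-7.27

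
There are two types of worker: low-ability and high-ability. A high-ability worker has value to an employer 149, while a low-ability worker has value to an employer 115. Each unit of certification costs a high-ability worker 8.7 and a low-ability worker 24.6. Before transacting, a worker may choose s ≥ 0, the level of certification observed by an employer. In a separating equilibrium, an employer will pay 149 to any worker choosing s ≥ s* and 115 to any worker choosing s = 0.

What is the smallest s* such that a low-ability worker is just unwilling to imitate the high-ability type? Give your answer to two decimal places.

1.38

A low-ability worker choosing s = 0 receives 115.
Imitating at s* instead would pay 149 at cost 24.6·s*, netting 149 − 24.6·s*.
Indifference: 115 = 149 − 24.6·s*, so s* = (149 − 115) / 24.6 ≈ 1.38.
This is the low-ability type's binding incentive-compatibility constraint; any s ≥ 1.38 sustains separation on that side.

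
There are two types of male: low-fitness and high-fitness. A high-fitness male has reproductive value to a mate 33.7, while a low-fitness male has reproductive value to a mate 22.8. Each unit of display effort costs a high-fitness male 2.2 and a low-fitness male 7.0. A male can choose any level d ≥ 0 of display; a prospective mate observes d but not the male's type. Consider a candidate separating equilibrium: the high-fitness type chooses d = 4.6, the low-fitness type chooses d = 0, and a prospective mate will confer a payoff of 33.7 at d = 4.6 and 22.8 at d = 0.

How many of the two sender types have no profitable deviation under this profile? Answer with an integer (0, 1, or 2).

High-fitness type: signal → 33.7 − 2.2 × 4.6 = 23.58; deviate to 0 → 22.8. IC holds (23.58 ≥ 22.8).
Low-fitness type: stay at 0 → 22.8; mimic → 33.7 − 7.0 × 4.6 = 1.5. IC holds (22.8 ≥ 1.5).
2 of 2 constraints hold, so this is a separating equilibrium.

2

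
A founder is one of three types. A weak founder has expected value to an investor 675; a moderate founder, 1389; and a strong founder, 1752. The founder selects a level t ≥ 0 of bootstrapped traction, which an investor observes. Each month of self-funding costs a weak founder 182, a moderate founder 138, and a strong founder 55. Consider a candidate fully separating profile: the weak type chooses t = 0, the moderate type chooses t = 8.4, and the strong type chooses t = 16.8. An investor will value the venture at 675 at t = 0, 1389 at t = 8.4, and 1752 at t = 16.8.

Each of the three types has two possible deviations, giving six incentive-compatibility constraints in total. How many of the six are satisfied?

Moderate (own payoff 1389 − 138×8.4 = 229.8): to t=0 gives 675 → profitable ✗; to t=16.8 gives 1752 − 138×16.8 = -566.4 → no gain ✓.
Weak (own payoff 675): to t=8.4 gives 1389 − 182×8.4 = -139.8 → no gain ✓; to t=16.8 gives 1752 − 182×16.8 = -1305.6 → no gain ✓.
Strong (own payoff 1752 − 55×16.8 = 828): to t=0 gives 675 → no gain ✓; to t=8.4 gives 1389 − 55×8.4 = 927 → profitable ✗.
4 of the 6 constraints hold; not an equilibrium.

4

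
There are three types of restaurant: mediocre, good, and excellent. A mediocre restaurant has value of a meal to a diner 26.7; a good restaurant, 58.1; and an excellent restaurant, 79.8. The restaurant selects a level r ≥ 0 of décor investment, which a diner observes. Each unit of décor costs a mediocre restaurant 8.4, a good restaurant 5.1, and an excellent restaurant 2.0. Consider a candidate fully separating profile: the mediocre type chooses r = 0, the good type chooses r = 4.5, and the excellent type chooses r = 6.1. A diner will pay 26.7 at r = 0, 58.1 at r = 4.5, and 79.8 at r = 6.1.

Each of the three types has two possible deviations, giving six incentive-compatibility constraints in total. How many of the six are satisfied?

4

Excellent (own payoff 79.8 − 2.0×6.1 = 67.6): to r=0 gives 26.7 → no gain ✓; to r=4.5 gives 58.1 − 2.0×4.5 = 49.1 → no gain ✓.
Mediocre (own payoff 26.7): to r=4.5 gives 58.1 − 8.4×4.5 = 20.3 → no gain ✓; to r=6.1 gives 79.8 − 8.4×6.1 = 28.56 → profitable ✗.
Good (own payoff 58.1 − 5.1×4.5 = 35.15): to r=0 gives 26.7 → no gain ✓; to r=6.1 gives 79.8 − 5.1×6.1 = 48.69 → profitable ✗.
4 of the 6 constraints hold; not an equilibrium.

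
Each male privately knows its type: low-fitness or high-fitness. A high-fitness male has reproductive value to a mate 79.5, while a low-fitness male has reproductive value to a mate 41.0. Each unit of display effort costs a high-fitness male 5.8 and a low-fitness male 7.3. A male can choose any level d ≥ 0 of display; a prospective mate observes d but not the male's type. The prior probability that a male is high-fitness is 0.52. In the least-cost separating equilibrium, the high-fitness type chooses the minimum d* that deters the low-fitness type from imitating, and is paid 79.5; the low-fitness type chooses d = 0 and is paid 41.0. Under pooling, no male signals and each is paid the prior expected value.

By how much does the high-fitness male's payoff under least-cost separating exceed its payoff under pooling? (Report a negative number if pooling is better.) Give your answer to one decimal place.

-12.1

Least-cost separating signal: d* solves 41.0 = 79.5 − 7.3·d*, so d* = (79.5 − 41.0)/7.3 ≈ 5.2740.
High-fitness type's separating payoff: 79.5 − 5.8 × d* = 79.5 − 5.8 × (79.5 − 41.0)/7.3 = 79.5 − 223.3/7.3 ≈ 48.911.
Pooling payoff: 0.52 × 79.5 + 0.48 × 41.0 = 61.02.
Difference: 48.911 − 61.02 = -12.109, i.e. -12.1 to one decimal place.
The high-fitness type would prefer the pooling outcome.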